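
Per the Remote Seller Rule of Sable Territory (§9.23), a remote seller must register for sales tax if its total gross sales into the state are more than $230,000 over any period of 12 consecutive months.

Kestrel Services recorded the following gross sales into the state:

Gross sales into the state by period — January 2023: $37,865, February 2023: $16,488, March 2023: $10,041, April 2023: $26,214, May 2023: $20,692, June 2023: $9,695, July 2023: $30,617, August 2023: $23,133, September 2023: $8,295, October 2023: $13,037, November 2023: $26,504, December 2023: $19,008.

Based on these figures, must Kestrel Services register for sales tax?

Total gross sales into the state: $37,865 + $16,488 + $10,041 + $26,214 + $20,692 + $9,695 + $30,617 + $23,133 + $8,295 + $13,037 + $26,504 + $19,008 = $241,589.
$241,589 > $230,000, so the threshold is exceeded.

Yes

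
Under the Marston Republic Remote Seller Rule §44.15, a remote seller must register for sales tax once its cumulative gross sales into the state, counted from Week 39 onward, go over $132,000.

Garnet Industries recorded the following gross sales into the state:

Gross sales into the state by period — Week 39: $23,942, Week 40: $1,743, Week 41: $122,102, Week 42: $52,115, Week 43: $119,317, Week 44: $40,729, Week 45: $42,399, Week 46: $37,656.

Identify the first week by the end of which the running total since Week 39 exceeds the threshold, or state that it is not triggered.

Through Week 39: $23,942
Through Week 40: $25,685
Through Week 41: $147,787 ← exceeds threshold

Week 41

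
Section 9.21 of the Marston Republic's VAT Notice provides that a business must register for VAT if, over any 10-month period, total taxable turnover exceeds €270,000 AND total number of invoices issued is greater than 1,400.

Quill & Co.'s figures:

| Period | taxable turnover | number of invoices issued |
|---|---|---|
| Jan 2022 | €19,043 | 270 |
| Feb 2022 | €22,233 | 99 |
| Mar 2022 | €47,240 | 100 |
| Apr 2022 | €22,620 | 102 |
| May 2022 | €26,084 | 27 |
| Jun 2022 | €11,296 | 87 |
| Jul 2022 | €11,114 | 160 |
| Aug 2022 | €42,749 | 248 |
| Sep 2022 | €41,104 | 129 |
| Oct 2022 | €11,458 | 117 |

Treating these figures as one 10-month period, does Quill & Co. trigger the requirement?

No

Total taxable turnover: €19,043 + €22,233 + €47,240 + €22,620 + €26,084 + €11,296 + €11,114 + €42,749 + €41,104 + €11,458 = €254,941 (≤ €270,000).
Total number of invoices issued: 270 + 99 + 100 + 102 + 27 + 87 + 160 + 248 + 129 + 117 = 1,339 (≤ 1,400).
The test is 'and': the rule requires both, and at least one is not exceeded.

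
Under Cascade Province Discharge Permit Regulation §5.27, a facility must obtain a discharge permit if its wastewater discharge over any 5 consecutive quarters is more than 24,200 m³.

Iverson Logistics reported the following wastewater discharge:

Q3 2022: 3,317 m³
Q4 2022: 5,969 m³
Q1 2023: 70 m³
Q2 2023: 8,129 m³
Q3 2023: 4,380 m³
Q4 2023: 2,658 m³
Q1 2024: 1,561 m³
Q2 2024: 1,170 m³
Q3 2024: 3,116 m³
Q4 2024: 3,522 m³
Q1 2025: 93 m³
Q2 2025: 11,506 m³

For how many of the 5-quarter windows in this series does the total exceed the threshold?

Q3 2022–Q3 2023: 3,317 m³ + 5,969 m³ + 70 m³ + 8,129 m³ + 4,380 m³ = 21,865 m³ (under)
Q4 2022–Q4 2023: 5,969 m³ + 70 m³ + 8,129 m³ + 4,380 m³ + 2,658 m³ = 21,206 m³ (under)
Q1 2023–Q1 2024: 70 m³ + 8,129 m³ + 4,380 m³ + 2,658 m³ + 1,561 m³ = 16,798 m³ (under)
Q2 2023–Q2 2024: 8,129 m³ + 4,380 m³ + 2,658 m³ + 1,561 m³ + 1,170 m³ = 17,898 m³ (under)
Q3 2023–Q3 2024: 4,380 m³ + 2,658 m³ + 1,561 m³ + 1,170 m³ + 3,116 m³ = 12,885 m³ (under)
Q4 2023–Q4 2024: 2,658 m³ + 1,561 m³ + 1,170 m³ + 3,116 m³ + 3,522 m³ = 12,027 m³ (under)
Q1 2024–Q1 2025: 1,561 m³ + 1,170 m³ + 3,116 m³ + 3,522 m³ + 93 m³ = 9,462 m³ (under)
Q2 2024–Q2 2025: 1,170 m³ + 3,116 m³ + 3,522 m³ + 93 m³ + 11,506 m³ = 19,407 m³ (under)
0 windows exceed the threshold.

0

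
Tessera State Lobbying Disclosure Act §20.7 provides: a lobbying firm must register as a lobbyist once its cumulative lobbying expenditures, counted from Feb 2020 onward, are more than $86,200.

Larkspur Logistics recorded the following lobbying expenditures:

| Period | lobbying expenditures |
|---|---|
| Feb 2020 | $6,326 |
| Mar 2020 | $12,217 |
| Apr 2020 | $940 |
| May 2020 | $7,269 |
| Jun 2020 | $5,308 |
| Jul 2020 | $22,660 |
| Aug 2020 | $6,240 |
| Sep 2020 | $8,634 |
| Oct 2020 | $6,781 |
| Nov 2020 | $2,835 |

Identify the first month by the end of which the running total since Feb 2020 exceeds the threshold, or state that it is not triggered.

Through Feb 2020: $6,326
Through Mar 2020: $18,543
Through Apr 2020: $19,483
Through May 2020: $26,752
Through Jun 2020: $32,060
Through Jul 2020: $54,720
Through Aug 2020: $60,960
Through Sep 2020: $69,594
Through Oct 2020: $76,375
Through Nov 2020: $79,210
Final cumulative total $79,210 ≤ $86,200; the threshold is never exceeded.

Not triggered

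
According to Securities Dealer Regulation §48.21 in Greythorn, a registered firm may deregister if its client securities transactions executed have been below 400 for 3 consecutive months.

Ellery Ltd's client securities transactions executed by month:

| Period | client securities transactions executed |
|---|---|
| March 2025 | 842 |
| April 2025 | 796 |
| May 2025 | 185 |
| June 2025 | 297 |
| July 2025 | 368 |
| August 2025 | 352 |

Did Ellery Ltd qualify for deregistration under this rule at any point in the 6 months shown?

Months below 400: May 2025, June 2025, July 2025, August 2025.
Longest run of consecutive months below the threshold: 4.
4 ≥ 3, so Ellery Ltd became eligible.

Yes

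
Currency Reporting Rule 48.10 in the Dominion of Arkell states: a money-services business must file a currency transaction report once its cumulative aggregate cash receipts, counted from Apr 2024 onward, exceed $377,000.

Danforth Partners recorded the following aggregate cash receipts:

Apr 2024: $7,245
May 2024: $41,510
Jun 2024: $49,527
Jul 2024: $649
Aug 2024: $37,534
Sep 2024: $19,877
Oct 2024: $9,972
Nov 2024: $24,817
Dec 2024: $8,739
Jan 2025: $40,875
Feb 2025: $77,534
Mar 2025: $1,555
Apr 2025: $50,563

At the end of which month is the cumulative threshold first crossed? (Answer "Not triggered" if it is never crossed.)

Not triggered

Through Apr 2024: $7,245
Through May 2024: $48,755
Through Jun 2024: $98,282
Through Jul 2024: $98,931
Through Aug 2024: $136,465
Through Sep 2024: $156,342
Through Oct 2024: $166,314
Through Nov 2024: $191,131
Through Dec 2024: $199,870
Through Jan 2025: $240,745
Through Feb 2025: $318,279
Through Mar 2025: $319,834
Through Apr 2025: $370,397
Final cumulative total $370,397 ≤ $377,000; the threshold is never exceeded.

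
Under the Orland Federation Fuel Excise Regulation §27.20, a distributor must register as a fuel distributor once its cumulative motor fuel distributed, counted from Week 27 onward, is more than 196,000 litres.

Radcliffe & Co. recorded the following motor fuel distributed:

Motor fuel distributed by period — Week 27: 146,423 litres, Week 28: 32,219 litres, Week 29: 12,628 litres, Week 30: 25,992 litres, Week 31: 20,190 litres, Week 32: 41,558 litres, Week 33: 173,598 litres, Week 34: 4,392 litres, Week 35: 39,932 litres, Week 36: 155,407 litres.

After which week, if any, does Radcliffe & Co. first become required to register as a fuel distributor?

Week 30

Through Week 27: 146,423 litres
Through Week 28: 178,642 litres
Through Week 29: 191,270 litres
Through Week 30: 217,262 litres ← exceeds threshold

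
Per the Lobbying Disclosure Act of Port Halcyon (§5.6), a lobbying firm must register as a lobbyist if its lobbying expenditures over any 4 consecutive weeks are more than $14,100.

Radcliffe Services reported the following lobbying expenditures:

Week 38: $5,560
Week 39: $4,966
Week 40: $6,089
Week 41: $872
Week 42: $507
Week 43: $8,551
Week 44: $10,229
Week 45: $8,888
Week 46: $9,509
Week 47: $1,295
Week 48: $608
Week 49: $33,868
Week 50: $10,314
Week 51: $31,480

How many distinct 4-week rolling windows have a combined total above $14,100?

Week 38–Week 41: $5,560 + $4,966 + $6,089 + $872 = $17,487 (over)
Week 39–Week 42: $4,966 + $6,089 + $872 + $507 = $12,434 (under)
Week 40–Week 43: $6,089 + $872 + $507 + $8,551 = $16,019 (over)
Week 41–Week 44: $872 + $507 + $8,551 + $10,229 = $20,159 (over)
Week 42–Week 45: $507 + $8,551 + $10,229 + $8,888 = $28,175 (over)
Week 43–Week 46: $8,551 + $10,229 + $8,888 + $9,509 = $37,177 (over)
Week 44–Week 47: $10,229 + $8,888 + $9,509 + $1,295 = $29,921 (over)
Week 45–Week 48: $8,888 + $9,509 + $1,295 + $608 = $20,300 (over)
Week 46–Week 49: $9,509 + $1,295 + $608 + $33,868 = $45,280 (over)
Week 47–Week 50: $1,295 + $608 + $33,868 + $10,314 = $46,085 (over)
Week 48–Week 51: $608 + $33,868 + $10,314 + $31,480 = $76,270 (over)
10 windows exceed the threshold.

10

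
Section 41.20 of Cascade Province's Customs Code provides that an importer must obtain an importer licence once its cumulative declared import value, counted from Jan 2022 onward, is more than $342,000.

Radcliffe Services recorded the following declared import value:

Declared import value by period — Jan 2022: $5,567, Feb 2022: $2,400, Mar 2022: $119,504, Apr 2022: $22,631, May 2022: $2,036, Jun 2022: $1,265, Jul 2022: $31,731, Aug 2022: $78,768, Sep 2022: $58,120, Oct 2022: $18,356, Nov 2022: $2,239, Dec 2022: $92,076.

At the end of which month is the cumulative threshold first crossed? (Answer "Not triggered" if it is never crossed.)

Nov 2022

Through Jan 2022: $5,567
Through Feb 2022: $7,967
Through Mar 2022: $127,471
Through Apr 2022: $150,102
Through May 2022: $152,138
Through Jun 2022: $153,403
Through Jul 2022: $185,134
Through Aug 2022: $263,902
Through Sep 2022: $322,022
Through Oct 2022: $340,378
Through Nov 2022: $342,617 ← exceeds threshold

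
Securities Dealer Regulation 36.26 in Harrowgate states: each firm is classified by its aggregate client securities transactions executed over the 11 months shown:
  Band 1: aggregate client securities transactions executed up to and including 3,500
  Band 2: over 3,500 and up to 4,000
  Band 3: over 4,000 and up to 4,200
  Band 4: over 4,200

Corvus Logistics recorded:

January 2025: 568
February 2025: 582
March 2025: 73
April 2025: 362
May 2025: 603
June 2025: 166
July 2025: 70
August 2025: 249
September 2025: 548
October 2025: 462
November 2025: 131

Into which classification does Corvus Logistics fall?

Band 2

Aggregate client securities transactions executed: 568 + 582 + 73 + 362 + 603 + 166 + 70 + 249 + 548 + 462 + 131 = 3,814.
3,500 < 3,814 ≤ 4,000, so Band 2 applies.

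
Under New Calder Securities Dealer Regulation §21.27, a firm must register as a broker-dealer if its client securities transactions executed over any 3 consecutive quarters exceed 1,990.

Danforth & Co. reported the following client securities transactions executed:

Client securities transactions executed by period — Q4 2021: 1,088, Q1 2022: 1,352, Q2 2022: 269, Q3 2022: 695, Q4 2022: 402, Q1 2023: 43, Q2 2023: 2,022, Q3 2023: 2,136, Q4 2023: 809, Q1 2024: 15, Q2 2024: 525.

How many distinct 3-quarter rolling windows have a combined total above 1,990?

6

Q4 2021–Q2 2022: 1,088 + 1,352 + 269 = 2,709 (over)
Q1 2022–Q3 2022: 1,352 + 269 + 695 = 2,316 (over)
Q2 2022–Q4 2022: 269 + 695 + 402 = 1,366 (under)
Q3 2022–Q1 2023: 695 + 402 + 43 = 1,140 (under)
Q4 2022–Q2 2023: 402 + 43 + 2,022 = 2,467 (over)
Q1 2023–Q3 2023: 43 + 2,022 + 2,136 = 4,201 (over)
Q2 2023–Q4 2023: 2,022 + 2,136 + 809 = 4,967 (over)
Q3 2023–Q1 2024: 2,136 + 809 + 15 = 2,960 (over)
Q4 2023–Q2 2024: 809 + 15 + 525 = 1,349 (under)
6 windows exceed the threshold.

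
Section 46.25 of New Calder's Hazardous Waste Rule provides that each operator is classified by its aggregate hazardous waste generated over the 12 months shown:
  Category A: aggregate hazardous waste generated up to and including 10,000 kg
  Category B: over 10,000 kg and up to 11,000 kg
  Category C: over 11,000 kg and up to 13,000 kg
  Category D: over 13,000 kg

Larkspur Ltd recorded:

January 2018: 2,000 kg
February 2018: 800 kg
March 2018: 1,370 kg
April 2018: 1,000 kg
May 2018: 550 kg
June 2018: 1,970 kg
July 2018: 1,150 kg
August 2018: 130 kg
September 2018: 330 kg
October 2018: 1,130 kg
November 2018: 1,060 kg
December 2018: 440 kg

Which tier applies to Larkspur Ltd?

Aggregate hazardous waste generated: 2,000 kg + 800 kg + 1,370 kg + 1,000 kg + 550 kg + 1,970 kg + 1,150 kg + 130 kg + 330 kg + 1,130 kg + 1,060 kg + 440 kg = 11,930 kg.
11,000 kg < 11,930 kg ≤ 13,000 kg, so Category C applies.

Category C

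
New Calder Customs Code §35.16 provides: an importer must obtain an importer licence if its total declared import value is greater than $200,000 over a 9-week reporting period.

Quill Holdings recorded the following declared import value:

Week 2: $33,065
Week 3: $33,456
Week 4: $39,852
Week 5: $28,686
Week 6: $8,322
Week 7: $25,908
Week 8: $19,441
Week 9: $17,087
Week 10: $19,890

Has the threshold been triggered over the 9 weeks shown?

Yes

Total declared import value: $33,065 + $33,456 + $39,852 + $28,686 + $8,322 + $25,908 + $19,441 + $17,087 + $19,890 = $225,707.
$225,707 > $200,000, so the threshold is exceeded.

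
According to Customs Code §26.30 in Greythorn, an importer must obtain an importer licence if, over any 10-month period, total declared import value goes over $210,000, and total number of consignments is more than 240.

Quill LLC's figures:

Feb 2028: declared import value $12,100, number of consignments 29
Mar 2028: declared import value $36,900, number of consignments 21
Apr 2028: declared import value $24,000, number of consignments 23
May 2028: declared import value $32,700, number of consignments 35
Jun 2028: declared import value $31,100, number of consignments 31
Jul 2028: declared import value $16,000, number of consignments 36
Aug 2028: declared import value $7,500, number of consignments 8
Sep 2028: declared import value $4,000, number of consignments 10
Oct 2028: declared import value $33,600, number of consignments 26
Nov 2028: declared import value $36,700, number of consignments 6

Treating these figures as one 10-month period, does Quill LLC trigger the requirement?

No

Total declared import value: $12,100 + $36,900 + $24,000 + $32,700 + $31,100 + $16,000 + $7,500 + $4,000 + $33,600 + $36,700 = $234,600 (> $210,000).
Total number of consignments: 29 + 21 + 23 + 35 + 31 + 36 + 8 + 10 + 26 + 6 = 225 (≤ 240).
The test is 'and': the rule requires both, and at least one is not exceeded.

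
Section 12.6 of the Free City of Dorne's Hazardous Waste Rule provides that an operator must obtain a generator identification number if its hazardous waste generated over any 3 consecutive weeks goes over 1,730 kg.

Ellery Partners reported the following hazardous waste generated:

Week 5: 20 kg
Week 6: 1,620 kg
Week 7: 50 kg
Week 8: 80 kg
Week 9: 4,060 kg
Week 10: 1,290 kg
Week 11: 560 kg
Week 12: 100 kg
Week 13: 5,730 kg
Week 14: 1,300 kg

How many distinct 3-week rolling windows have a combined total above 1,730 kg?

Week 5–Week 7: 20 kg + 1,620 kg + 50 kg = 1,690 kg (under)
Week 6–Week 8: 1,620 kg + 50 kg + 80 kg = 1,750 kg (over)
Week 7–Week 9: 50 kg + 80 kg + 4,060 kg = 4,190 kg (over)
Week 8–Week 10: 80 kg + 4,060 kg + 1,290 kg = 5,430 kg (over)
Week 9–Week 11: 4,060 kg + 1,290 kg + 560 kg = 5,910 kg (over)
Week 10–Week 12: 1,290 kg + 560 kg + 100 kg = 1,950 kg (over)
Week 11–Week 13: 560 kg + 100 kg + 5,730 kg = 6,390 kg (over)
Week 12–Week 14: 100 kg + 5,730 kg + 1,300 kg = 7,130 kg (over)
7 windows exceed the threshold.

7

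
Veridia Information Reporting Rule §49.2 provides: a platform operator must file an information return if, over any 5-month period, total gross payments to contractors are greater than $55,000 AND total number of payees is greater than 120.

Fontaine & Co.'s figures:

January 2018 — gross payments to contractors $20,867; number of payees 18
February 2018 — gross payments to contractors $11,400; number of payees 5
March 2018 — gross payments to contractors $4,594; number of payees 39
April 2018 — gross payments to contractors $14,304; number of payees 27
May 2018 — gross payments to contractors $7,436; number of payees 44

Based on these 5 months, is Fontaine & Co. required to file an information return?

Total gross payments to contractors: $20,867 + $11,400 + $4,594 + $14,304 + $7,436 = $58,601 (> $55,000).
Total number of payees: 18 + 5 + 39 + 27 + 44 = 133 (> 120).
The test is 'and': both thresholds are exceeded.

Yes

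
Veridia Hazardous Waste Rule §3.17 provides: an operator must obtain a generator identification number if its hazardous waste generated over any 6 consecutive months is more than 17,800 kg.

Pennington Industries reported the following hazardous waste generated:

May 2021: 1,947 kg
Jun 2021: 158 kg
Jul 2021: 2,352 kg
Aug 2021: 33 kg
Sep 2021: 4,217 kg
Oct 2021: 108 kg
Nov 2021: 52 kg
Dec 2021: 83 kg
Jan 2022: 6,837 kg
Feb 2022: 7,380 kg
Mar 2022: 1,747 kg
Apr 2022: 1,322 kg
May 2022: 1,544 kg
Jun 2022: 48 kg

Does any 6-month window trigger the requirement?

Yes

May 2021–Oct 2021: 1,947 kg + 158 kg + 2,352 kg + 33 kg + 4,217 kg + 108 kg = 8,815 kg (under)
Jun 2021–Nov 2021: 158 kg + 2,352 kg + 33 kg + 4,217 kg + 108 kg + 52 kg = 6,920 kg (under)
Jul 2021–Dec 2021: 2,352 kg + 33 kg + 4,217 kg + 108 kg + 52 kg + 83 kg = 6,845 kg (under)
Aug 2021–Jan 2022: 33 kg + 4,217 kg + 108 kg + 52 kg + 83 kg + 6,837 kg = 11,330 kg (under)
Sep 2021–Feb 2022: 4,217 kg + 108 kg + 52 kg + 83 kg + 6,837 kg + 7,380 kg = 18,677 kg (over)
Oct 2021–Mar 2022: 108 kg + 52 kg + 83 kg + 6,837 kg + 7,380 kg + 1,747 kg = 16,207 kg (under)
Nov 2021–Apr 2022: 52 kg + 83 kg + 6,837 kg + 7,380 kg + 1,747 kg + 1,322 kg = 17,421 kg (under)
Dec 2021–May 2022: 83 kg + 6,837 kg + 7,380 kg + 1,747 kg + 1,322 kg + 1,544 kg = 18,913 kg (over)
Jan 2022–Jun 2022: 6,837 kg + 7,380 kg + 1,747 kg + 1,322 kg + 1,544 kg + 48 kg = 18,878 kg (over)
At least one window exceeds 17,800 kg.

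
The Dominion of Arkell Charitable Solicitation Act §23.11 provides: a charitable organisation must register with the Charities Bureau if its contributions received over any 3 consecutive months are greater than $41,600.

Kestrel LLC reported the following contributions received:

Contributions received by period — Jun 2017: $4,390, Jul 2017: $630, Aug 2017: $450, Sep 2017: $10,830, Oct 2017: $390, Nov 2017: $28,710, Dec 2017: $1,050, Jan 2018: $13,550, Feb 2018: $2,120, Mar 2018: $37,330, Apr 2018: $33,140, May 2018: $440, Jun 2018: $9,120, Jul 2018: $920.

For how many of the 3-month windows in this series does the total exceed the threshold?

5

Jun 2017–Aug 2017: $4,390 + $630 + $450 = $5,470 (under)
Jul 2017–Sep 2017: $630 + $450 + $10,830 = $11,910 (under)
Aug 2017–Oct 2017: $450 + $10,830 + $390 = $11,670 (under)
Sep 2017–Nov 2017: $10,830 + $390 + $28,710 = $39,930 (under)
Oct 2017–Dec 2017: $390 + $28,710 + $1,050 = $30,150 (under)
Nov 2017–Jan 2018: $28,710 + $1,050 + $13,550 = $43,310 (over)
Dec 2017–Feb 2018: $1,050 + $13,550 + $2,120 = $16,720 (under)
Jan 2018–Mar 2018: $13,550 + $2,120 + $37,330 = $53,000 (over)
Feb 2018–Apr 2018: $2,120 + $37,330 + $33,140 = $72,590 (over)
Mar 2018–May 2018: $37,330 + $33,140 + $440 = $70,910 (over)
Apr 2018–Jun 2018: $33,140 + $440 + $9,120 = $42,700 (over)
May 2018–Jul 2018: $440 + $9,120 + $920 = $10,480 (under)
5 windows exceed the threshold.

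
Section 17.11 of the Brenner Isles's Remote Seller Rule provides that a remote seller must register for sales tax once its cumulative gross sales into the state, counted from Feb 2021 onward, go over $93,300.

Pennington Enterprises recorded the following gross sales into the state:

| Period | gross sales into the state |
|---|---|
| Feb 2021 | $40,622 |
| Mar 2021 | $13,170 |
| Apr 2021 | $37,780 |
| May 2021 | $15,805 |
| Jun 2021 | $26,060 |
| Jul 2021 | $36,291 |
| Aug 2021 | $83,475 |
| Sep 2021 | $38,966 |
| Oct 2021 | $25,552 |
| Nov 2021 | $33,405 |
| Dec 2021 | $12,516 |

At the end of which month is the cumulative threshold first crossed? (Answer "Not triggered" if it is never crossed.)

Through Feb 2021: $40,622
Through Mar 2021: $53,792
Through Apr 2021: $91,572
Through May 2021: $107,377 ← exceeds threshold

May 2021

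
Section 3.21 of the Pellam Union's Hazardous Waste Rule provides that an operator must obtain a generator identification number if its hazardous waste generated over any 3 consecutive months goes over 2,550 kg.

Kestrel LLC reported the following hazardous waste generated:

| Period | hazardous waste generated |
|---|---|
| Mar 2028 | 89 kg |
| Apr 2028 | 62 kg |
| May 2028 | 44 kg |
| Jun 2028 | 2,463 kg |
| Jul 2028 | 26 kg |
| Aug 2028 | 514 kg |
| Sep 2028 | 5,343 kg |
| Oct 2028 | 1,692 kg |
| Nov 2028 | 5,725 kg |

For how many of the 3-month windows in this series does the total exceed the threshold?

5

Mar 2028–May 2028: 89 kg + 62 kg + 44 kg = 195 kg (under)
Apr 2028–Jun 2028: 62 kg + 44 kg + 2,463 kg = 2,569 kg (over)
May 2028–Jul 2028: 44 kg + 2,463 kg + 26 kg = 2,533 kg (under)
Jun 2028–Aug 2028: 2,463 kg + 26 kg + 514 kg = 3,003 kg (over)
Jul 2028–Sep 2028: 26 kg + 514 kg + 5,343 kg = 5,883 kg (over)
Aug 2028–Oct 2028: 514 kg + 5,343 kg + 1,692 kg = 7,549 kg (over)
Sep 2028–Nov 2028: 5,343 kg + 1,692 kg + 5,725 kg = 12,760 kg (over)
5 windows exceed the threshold.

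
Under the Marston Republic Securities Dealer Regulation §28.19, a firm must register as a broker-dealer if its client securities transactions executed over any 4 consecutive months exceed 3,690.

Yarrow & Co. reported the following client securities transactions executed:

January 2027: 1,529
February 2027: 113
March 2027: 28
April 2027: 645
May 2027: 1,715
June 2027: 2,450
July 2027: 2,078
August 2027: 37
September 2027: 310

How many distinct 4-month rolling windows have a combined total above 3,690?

January 2027–April 2027: 1,529 + 113 + 28 + 645 = 2,315 (under)
February 2027–May 2027: 113 + 28 + 645 + 1,715 = 2,501 (under)
March 2027–June 2027: 28 + 645 + 1,715 + 2,450 = 4,838 (over)
April 2027–July 2027: 645 + 1,715 + 2,450 + 2,078 = 6,888 (over)
May 2027–August 2027: 1,715 + 2,450 + 2,078 + 37 = 6,280 (over)
June 2027–September 2027: 2,450 + 2,078 + 37 + 310 = 4,875 (over)
4 windows exceed the threshold.

4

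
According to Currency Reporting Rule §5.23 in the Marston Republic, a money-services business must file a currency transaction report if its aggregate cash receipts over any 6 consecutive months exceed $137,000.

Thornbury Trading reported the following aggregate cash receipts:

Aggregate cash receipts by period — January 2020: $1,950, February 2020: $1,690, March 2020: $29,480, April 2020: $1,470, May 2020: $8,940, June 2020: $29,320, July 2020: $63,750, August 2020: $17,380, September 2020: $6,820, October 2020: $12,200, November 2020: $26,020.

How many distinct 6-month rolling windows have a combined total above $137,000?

3

January 2020–June 2020: $1,950 + $1,690 + $29,480 + $1,470 + $8,940 + $29,320 = $72,850 (under)
February 2020–July 2020: $1,690 + $29,480 + $1,470 + $8,940 + $29,320 + $63,750 = $134,650 (under)
March 2020–August 2020: $29,480 + $1,470 + $8,940 + $29,320 + $63,750 + $17,380 = $150,340 (over)
April 2020–September 2020: $1,470 + $8,940 + $29,320 + $63,750 + $17,380 + $6,820 = $127,680 (under)
May 2020–October 2020: $8,940 + $29,320 + $63,750 + $17,380 + $6,820 + $12,200 = $138,410 (over)
June 2020–November 2020: $29,320 + $63,750 + $17,380 + $6,820 + $12,200 + $26,020 = $155,490 (over)
3 windows exceed the threshold.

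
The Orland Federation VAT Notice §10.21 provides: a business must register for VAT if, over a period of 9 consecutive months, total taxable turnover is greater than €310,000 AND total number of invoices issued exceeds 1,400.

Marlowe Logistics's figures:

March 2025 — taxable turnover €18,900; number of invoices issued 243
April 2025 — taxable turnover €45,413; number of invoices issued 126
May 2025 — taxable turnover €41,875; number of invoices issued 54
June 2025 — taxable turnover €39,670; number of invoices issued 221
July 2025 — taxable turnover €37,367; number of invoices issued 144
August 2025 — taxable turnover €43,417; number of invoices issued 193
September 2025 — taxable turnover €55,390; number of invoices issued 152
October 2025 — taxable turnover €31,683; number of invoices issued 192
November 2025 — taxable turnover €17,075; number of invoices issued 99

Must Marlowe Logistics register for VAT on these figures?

Total taxable turnover: €18,900 + €45,413 + €41,875 + €39,670 + €37,367 + €43,417 + €55,390 + €31,683 + €17,075 = €330,790 (> €310,000).
Total number of invoices issued: 243 + 126 + 54 + 221 + 144 + 193 + 152 + 192 + 99 = 1,424 (> 1,400).
The test is 'and': both thresholds are exceeded.

Yes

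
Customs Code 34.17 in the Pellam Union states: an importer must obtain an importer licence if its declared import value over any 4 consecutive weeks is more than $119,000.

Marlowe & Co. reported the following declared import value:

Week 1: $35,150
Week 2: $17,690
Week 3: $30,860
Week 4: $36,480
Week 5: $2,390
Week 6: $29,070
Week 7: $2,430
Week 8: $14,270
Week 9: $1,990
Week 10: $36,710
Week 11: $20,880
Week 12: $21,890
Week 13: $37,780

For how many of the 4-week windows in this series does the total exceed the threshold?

1

Week 1–Week 4: $35,150 + $17,690 + $30,860 + $36,480 = $120,180 (over)
Week 2–Week 5: $17,690 + $30,860 + $36,480 + $2,390 = $87,420 (under)
Week 3–Week 6: $30,860 + $36,480 + $2,390 + $29,070 = $98,800 (under)
Week 4–Week 7: $36,480 + $2,390 + $29,070 + $2,430 = $70,370 (under)
Week 5–Week 8: $2,390 + $29,070 + $2,430 + $14,270 = $48,160 (under)
Week 6–Week 9: $29,070 + $2,430 + $14,270 + $1,990 = $47,760 (under)
Week 7–Week 10: $2,430 + $14,270 + $1,990 + $36,710 = $55,400 (under)
Week 8–Week 11: $14,270 + $1,990 + $36,710 + $20,880 = $73,850 (under)
Week 9–Week 12: $1,990 + $36,710 + $20,880 + $21,890 = $81,470 (under)
Week 10–Week 13: $36,710 + $20,880 + $21,890 + $37,780 = $117,260 (under)
1 window exceeds the threshold.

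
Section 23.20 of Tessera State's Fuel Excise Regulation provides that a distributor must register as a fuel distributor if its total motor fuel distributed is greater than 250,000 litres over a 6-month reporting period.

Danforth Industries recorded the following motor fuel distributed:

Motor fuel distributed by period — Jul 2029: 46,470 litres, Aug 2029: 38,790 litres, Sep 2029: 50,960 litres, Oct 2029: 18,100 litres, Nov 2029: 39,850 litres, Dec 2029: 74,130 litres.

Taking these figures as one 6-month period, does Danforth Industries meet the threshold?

Total motor fuel distributed: 46,470 litres + 38,790 litres + 50,960 litres + 18,100 litres + 39,850 litres + 74,130 litres = 268,300 litres.
268,300 litres > 250,000 litres, so the threshold is exceeded.

Yes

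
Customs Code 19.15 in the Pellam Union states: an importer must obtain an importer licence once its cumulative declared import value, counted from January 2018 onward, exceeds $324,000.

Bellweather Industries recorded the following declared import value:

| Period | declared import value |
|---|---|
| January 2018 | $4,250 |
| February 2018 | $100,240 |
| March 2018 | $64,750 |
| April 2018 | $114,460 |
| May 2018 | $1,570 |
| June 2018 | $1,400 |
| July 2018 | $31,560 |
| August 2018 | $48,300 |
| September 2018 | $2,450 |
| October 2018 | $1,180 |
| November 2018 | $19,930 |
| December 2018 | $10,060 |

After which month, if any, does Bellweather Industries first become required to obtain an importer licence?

Through January 2018: $4,250
Through February 2018: $104,490
Through March 2018: $169,240
Through April 2018: $283,700
Through May 2018: $285,270
Through June 2018: $286,670
Through July 2018: $318,230
Through August 2018: $366,530 ← exceeds threshold

August 2018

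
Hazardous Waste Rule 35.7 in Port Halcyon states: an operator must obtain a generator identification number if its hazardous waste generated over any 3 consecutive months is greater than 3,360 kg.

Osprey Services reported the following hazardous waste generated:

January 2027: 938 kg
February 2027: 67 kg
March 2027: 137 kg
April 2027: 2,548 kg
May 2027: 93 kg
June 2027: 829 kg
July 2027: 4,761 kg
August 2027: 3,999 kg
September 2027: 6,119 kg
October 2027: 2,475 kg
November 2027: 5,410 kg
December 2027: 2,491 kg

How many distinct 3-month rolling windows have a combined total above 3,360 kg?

January 2027–March 2027: 938 kg + 67 kg + 137 kg = 1,142 kg (under)
February 2027–April 2027: 67 kg + 137 kg + 2,548 kg = 2,752 kg (under)
March 2027–May 2027: 137 kg + 2,548 kg + 93 kg = 2,778 kg (under)
April 2027–June 2027: 2,548 kg + 93 kg + 829 kg = 3,470 kg (over)
May 2027–July 2027: 93 kg + 829 kg + 4,761 kg = 5,683 kg (over)
June 2027–August 2027: 829 kg + 4,761 kg + 3,999 kg = 9,589 kg (over)
July 2027–September 2027: 4,761 kg + 3,999 kg + 6,119 kg = 14,879 kg (over)
August 2027–October 2027: 3,999 kg + 6,119 kg + 2,475 kg = 12,593 kg (over)
September 2027–November 2027: 6,119 kg + 2,475 kg + 5,410 kg = 14,004 kg (over)
October 2027–December 2027: 2,475 kg + 5,410 kg + 2,491 kg = 10,376 kg (over)
7 windows exceed the threshold.

7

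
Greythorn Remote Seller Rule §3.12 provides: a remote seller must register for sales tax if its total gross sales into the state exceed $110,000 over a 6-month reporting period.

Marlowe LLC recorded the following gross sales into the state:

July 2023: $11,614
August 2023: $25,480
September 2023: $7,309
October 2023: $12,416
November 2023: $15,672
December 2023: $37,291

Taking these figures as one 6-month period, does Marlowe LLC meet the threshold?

Total gross sales into the state: $11,614 + $25,480 + $7,309 + $12,416 + $15,672 + $37,291 = $109,782.
$109,782 ≤ $110,000, so the threshold is not exceeded.

No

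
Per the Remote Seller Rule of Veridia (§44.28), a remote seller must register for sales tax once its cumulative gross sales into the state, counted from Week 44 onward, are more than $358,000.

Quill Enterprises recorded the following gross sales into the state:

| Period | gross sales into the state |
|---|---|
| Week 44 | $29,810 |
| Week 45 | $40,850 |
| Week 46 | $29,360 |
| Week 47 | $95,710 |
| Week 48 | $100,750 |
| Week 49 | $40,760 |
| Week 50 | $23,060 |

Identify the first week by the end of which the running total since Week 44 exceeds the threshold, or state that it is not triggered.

Week 50

Through Week 44: $29,810
Through Week 45: $70,660
Through Week 46: $100,020
Through Week 47: $195,730
Through Week 48: $296,480
Through Week 49: $337,240
Through Week 50: $360,300 ← exceeds threshold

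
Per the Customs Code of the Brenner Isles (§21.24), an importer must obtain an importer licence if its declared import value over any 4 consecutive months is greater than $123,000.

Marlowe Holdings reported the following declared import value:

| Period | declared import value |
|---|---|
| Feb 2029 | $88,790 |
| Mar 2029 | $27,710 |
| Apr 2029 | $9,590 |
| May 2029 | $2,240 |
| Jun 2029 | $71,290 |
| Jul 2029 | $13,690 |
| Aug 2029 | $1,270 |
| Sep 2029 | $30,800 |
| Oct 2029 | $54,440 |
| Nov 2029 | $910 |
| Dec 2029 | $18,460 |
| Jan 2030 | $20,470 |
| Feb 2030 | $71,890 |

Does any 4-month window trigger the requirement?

Feb 2029–May 2029: $88,790 + $27,710 + $9,590 + $2,240 = $128,330 (over)
Mar 2029–Jun 2029: $27,710 + $9,590 + $2,240 + $71,290 = $110,830 (under)
Apr 2029–Jul 2029: $9,590 + $2,240 + $71,290 + $13,690 = $96,810 (under)
May 2029–Aug 2029: $2,240 + $71,290 + $13,690 + $1,270 = $88,490 (under)
Jun 2029–Sep 2029: $71,290 + $13,690 + $1,270 + $30,800 = $117,050 (under)
Jul 2029–Oct 2029: $13,690 + $1,270 + $30,800 + $54,440 = $100,200 (under)
Aug 2029–Nov 2029: $1,270 + $30,800 + $54,440 + $910 = $87,420 (under)
Sep 2029–Dec 2029: $30,800 + $54,440 + $910 + $18,460 = $104,610 (under)
Oct 2029–Jan 2030: $54,440 + $910 + $18,460 + $20,470 = $94,280 (under)
Nov 2029–Feb 2030: $910 + $18,460 + $20,470 + $71,890 = $111,730 (under)
At least one window exceeds $123,000.

Yes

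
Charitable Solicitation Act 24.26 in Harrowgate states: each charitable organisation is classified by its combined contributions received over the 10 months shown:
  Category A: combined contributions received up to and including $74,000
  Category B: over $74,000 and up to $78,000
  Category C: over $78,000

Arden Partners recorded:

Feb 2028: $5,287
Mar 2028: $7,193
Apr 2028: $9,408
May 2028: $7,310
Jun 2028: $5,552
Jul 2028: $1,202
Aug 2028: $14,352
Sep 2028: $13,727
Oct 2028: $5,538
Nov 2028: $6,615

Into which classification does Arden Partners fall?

Combined contributions received: $5,287 + $7,193 + $9,408 + $7,310 + $5,552 + $1,202 + $14,352 + $13,727 + $5,538 + $6,615 = $76,184.
$74,000 < $76,184 ≤ $78,000, so Category B applies.

Category B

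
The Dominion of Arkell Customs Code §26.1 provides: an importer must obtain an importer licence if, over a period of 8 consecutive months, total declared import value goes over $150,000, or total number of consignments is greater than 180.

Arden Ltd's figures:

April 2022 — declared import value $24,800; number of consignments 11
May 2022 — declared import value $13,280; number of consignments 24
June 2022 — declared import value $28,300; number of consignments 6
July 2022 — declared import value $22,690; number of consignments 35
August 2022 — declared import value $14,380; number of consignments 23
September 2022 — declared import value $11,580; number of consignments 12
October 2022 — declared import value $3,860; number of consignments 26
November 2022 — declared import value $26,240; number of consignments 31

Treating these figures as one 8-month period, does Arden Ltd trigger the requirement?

Total declared import value: $24,800 + $13,280 + $28,300 + $22,690 + $14,380 + $11,580 + $3,860 + $26,240 = $145,130 (≤ $150,000).
Total number of consignments: 11 + 24 + 6 + 35 + 23 + 12 + 26 + 31 = 168 (≤ 180).
The test is 'or': neither threshold is exceeded.

No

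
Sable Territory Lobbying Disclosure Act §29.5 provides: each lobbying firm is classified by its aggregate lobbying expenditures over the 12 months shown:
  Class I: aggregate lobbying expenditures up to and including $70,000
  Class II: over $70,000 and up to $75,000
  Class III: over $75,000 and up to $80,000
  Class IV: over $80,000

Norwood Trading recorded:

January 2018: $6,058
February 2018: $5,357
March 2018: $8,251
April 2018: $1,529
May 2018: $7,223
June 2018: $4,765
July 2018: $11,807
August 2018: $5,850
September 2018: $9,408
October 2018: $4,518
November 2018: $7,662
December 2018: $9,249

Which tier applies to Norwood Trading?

Class IV

Aggregate lobbying expenditures: $6,058 + $5,357 + $8,251 + $1,529 + $7,223 + $4,765 + $11,807 + $5,850 + $9,408 + $4,518 + $7,662 + $9,249 = $81,677.
$81,677 > $80,000, so Class IV applies.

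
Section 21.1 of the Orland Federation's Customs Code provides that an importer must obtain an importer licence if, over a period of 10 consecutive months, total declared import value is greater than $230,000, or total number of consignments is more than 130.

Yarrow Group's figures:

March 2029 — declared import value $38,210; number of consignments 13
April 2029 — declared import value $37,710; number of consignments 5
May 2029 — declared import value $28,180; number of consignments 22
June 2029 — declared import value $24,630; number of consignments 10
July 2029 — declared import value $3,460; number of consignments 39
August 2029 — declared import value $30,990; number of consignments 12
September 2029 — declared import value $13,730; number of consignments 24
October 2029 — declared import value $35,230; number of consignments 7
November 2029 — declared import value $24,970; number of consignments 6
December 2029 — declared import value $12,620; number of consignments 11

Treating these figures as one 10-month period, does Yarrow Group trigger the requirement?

Total declared import value: $38,210 + $37,710 + $28,180 + $24,630 + $3,460 + $30,990 + $13,730 + $35,230 + $24,970 + $12,620 = $249,730 (> $230,000).
Total number of consignments: 13 + 5 + 22 + 10 + 39 + 12 + 24 + 7 + 6 + 11 = 149 (> 130).
The test is 'or': at least one threshold is exceeded.

Yes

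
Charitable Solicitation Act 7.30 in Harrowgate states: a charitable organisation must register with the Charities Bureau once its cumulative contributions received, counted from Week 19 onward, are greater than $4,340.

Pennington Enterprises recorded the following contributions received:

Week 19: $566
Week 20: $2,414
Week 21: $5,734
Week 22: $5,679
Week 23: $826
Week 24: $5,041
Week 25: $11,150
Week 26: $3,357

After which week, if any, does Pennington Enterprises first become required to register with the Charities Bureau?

Through Week 19: $566
Through Week 20: $2,980
Through Week 21: $8,714 ← exceeds threshold

Week 21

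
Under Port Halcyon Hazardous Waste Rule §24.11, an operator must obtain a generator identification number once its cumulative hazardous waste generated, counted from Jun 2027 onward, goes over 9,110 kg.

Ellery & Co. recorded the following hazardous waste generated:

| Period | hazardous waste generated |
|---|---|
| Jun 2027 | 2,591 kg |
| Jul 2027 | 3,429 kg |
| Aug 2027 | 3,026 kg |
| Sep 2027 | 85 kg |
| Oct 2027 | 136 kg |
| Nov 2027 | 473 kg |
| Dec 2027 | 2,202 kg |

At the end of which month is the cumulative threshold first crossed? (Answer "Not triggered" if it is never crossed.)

Sep 2027

Through Jun 2027: 2,591 kg
Through Jul 2027: 6,020 kg
Through Aug 2027: 9,046 kg
Through Sep 2027: 9,131 kg ← exceeds threshold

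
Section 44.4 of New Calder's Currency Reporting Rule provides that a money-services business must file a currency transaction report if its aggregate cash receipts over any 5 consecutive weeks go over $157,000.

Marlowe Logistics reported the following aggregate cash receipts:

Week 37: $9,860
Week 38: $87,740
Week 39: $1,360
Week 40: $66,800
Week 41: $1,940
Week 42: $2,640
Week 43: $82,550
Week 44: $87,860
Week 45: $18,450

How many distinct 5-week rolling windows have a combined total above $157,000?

4

Week 37–Week 41: $9,860 + $87,740 + $1,360 + $66,800 + $1,940 = $167,700 (over)
Week 38–Week 42: $87,740 + $1,360 + $66,800 + $1,940 + $2,640 = $160,480 (over)
Week 39–Week 43: $1,360 + $66,800 + $1,940 + $2,640 + $82,550 = $155,290 (under)
Week 40–Week 44: $66,800 + $1,940 + $2,640 + $82,550 + $87,860 = $241,790 (over)
Week 41–Week 45: $1,940 + $2,640 + $82,550 + $87,860 + $18,450 = $193,440 (over)
4 windows exceed the threshold.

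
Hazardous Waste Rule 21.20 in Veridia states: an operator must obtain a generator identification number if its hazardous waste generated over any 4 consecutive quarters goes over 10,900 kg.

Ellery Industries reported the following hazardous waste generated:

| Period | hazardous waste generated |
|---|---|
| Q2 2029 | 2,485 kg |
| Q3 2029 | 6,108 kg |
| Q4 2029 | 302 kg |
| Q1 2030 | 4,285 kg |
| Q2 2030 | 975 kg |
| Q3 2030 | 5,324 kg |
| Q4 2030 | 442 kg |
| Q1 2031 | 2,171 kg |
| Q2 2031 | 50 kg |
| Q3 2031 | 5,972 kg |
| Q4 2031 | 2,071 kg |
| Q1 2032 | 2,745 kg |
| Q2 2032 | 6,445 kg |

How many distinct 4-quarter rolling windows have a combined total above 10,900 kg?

Q2 2029–Q1 2030: 2,485 kg + 6,108 kg + 302 kg + 4,285 kg = 13,180 kg (over)
Q3 2029–Q2 2030: 6,108 kg + 302 kg + 4,285 kg + 975 kg = 11,670 kg (over)
Q4 2029–Q3 2030: 302 kg + 4,285 kg + 975 kg + 5,324 kg = 10,886 kg (under)
Q1 2030–Q4 2030: 4,285 kg + 975 kg + 5,324 kg + 442 kg = 11,026 kg (over)
Q2 2030–Q1 2031: 975 kg + 5,324 kg + 442 kg + 2,171 kg = 8,912 kg (under)
Q3 2030–Q2 2031: 5,324 kg + 442 kg + 2,171 kg + 50 kg = 7,987 kg (under)
Q4 2030–Q3 2031: 442 kg + 2,171 kg + 50 kg + 5,972 kg = 8,635 kg (under)
Q1 2031–Q4 2031: 2,171 kg + 50 kg + 5,972 kg + 2,071 kg = 10,264 kg (under)
Q2 2031–Q1 2032: 50 kg + 5,972 kg + 2,071 kg + 2,745 kg = 10,838 kg (under)
Q3 2031–Q2 2032: 5,972 kg + 2,071 kg + 2,745 kg + 6,445 kg = 17,233 kg (over)
4 windows exceed the threshold.

4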